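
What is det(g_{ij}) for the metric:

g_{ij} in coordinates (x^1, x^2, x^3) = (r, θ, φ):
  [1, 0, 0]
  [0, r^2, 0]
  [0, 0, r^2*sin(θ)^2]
Diagonal metric: det(g) = g_{11}·g_{22}·g_{33}
= (1)·(r^2)·(r^2*sin(θ)^2)
det(g) = r^4*sin(θ)^2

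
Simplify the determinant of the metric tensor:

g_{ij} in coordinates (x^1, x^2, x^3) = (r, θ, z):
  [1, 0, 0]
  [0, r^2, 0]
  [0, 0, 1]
Diagonal metric: det(g) = g_{11}·g_{22}·g_{33}
= (1)·(r^2)·(1)
det(g) = r^2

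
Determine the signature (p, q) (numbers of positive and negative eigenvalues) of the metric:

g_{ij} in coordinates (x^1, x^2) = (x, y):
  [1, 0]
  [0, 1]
The metric is diagonal, so its eigenvalues are the diagonal entries: 1, 1 (at a generic point, where coordinate-dependent entries are positive).
2 positive, 0 negative.
(2, 0) - Riemannian (positive definite)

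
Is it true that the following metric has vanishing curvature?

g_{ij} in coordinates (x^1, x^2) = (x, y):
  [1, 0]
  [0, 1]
All metric components are constant, so every Christoffel symbol vanishes and R^i_{jkl} = 0.
Yes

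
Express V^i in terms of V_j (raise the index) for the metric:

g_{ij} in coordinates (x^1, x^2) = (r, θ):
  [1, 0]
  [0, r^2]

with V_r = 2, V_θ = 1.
Inverse metric (diagonal): g^{rr} = 1, g^{θθ} = 1/r^2
V^i = g^{ij} V_j:
V^r = (1)(2) + (0)(1) = 2
V^θ = (0)(2) + (1/r^2)(1) = 1/r^2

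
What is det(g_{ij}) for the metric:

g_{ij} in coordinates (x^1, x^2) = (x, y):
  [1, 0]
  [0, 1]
For a 2×2 metric: det(g) = g_{11}·g_{22} - g_{12}·g_{21}
= (1)·(1) - (0)·(0)
= 1 - 0
det(g) = 1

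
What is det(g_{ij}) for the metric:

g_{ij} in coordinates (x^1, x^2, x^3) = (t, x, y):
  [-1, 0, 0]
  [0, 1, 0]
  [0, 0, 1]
Diagonal metric: det(g) = g_{11}·g_{22}·g_{33}
= (-1)·(1)·(1)
det(g) = -1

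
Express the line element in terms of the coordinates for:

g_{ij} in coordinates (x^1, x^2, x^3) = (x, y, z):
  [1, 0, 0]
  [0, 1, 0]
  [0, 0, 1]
ds^2 = g_{ij} dx^i dx^j; only the non-zero components contribute.
ds^2 = dx^2 + dy^2 + dz^2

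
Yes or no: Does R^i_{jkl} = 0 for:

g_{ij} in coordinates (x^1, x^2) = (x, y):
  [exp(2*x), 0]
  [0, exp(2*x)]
Non-zero Christoffel symbols:
Γ^x_{x x} = 1
Γ^x_{y y} = -1
Γ^y_{x y} = 1
Ricci tensor: R_{xx} = 0, R_{xy} = 0, R_{yy} = 0
All R_{ij} vanish; in 2 dimensions the Riemann tensor is fully determined by the Ricci tensor, so R^i_{jkl} = 0: the metric is flat (curvilinear coordinates on flat space).
Yes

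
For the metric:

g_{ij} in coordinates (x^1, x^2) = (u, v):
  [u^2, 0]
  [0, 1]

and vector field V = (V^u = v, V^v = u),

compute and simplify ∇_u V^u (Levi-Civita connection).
Non-zero Christoffel symbols:
Γ^u_{u u} = 1/u
∇_u V^u = ∂_u V^u + Γ^u_{u j} V^j
  = (0) + (1/u)(v) + (0)(u)
  = v/u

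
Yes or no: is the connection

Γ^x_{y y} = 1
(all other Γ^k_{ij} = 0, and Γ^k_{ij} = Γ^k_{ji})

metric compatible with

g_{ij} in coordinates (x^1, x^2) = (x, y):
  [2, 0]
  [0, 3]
Using ∇_k g_{ij} = ∂_k g_{ij} - Γ^m_{ki} g_{mj} - Γ^m_{kj} g_{im}:
∇_y g_{xy} = (0) - (0) - (2) = -2 ≠ 0
So the connection is not metric compatible (it is not the Levi-Civita connection).
No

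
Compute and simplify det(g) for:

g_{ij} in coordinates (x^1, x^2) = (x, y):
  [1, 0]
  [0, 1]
For a 2×2 metric: det(g) = g_{11}·g_{22} - g_{12}·g_{21}
= (1)·(1) - (0)·(0)
= 1 - 0
det(g) = 1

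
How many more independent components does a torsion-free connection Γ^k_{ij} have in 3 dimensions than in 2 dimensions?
Independent components in n dimensions: n × n(n+1)/2 = n^2(n+1)/2.
3D: 3 × 6 = 18
2D: 2 × 3 = 6
Difference = 18 - 6 = 12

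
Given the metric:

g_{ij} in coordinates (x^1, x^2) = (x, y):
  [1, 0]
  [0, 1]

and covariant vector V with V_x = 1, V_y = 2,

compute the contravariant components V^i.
Inverse metric (diagonal): g^{xx} = 1, g^{yy} = 1
V^i = g^{ij} V_j:
V^x = (1)(1) + (0)(2) = 1
V^y = (0)(1) + (1)(2) = 2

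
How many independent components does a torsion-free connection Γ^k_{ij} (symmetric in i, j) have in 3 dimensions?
Γ^k_{ij} has n choices for the upper index and n(n+1)/2 independent symmetric lower index pairs.
Total = 3 × 3×4/2 = 3 × 6 = 18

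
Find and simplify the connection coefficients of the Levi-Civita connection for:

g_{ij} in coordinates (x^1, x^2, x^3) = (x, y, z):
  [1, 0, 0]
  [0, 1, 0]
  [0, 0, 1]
Using Γ^k_{ij} = (1/2) g^{km} (∂_i g_{mj} + ∂_j g_{mi} - ∂_m g_{ij}); the metric is diagonal, so only the m = k term contributes.
Every metric component is constant, so all ∂_m g_{ij} = 0 and every Christoffel symbol vanishes.
All Christoffel symbols are zero.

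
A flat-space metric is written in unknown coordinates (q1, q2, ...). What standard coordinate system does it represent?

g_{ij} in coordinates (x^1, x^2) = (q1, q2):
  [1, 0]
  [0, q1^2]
The line element ds^2 = dq1^2 + q1^2 dq2^2 is dr^2 + r^2 dθ^2 with q1 = r, q2 = θ.
polar coordinates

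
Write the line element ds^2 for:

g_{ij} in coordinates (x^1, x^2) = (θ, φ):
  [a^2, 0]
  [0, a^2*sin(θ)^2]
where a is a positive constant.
ds^2 = g_{ij} dx^i dx^j; only the non-zero components contribute.
ds^2 = a^2 dθ^2 + a^2*sin(θ)^2 dφ^2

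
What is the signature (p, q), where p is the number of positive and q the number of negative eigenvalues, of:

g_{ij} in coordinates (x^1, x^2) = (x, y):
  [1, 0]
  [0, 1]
The metric is diagonal, so its eigenvalues are the diagonal entries: 1, 1 (at a generic point, where coordinate-dependent entries are positive).
2 positive, 0 negative.
(2, 0) - Riemannian (positive definite)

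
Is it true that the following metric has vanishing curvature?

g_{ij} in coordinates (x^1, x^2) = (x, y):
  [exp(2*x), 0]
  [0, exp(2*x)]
Non-zero Christoffel symbols:
Γ^x_{x x} = 1
Γ^x_{y y} = -1
Γ^y_{x y} = 1
Ricci tensor: R_{xx} = 0, R_{xy} = 0, R_{yy} = 0
All R_{ij} vanish; in 2 dimensions the Riemann tensor is fully determined by the Ricci tensor, so R^i_{jkl} = 0: the metric is flat (curvilinear coordinates on flat space).
Yes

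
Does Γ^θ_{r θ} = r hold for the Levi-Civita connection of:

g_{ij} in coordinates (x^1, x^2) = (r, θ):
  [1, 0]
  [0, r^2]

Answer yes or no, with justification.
Γ^θ_{r θ} = (1/2) g^{θθ} (∂_r g_{θθ} + ∂_θ g_{θr} - ∂_θ g_{rθ}) = (1/2)(1/r^2)((2*r) + (0) - (0)) = 1/r
This differs from the proposed value r.
No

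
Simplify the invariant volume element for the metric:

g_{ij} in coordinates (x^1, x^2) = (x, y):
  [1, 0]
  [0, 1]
det(g) = 1
√|det(g)| = 1
Volume element: dV = 1 dx dy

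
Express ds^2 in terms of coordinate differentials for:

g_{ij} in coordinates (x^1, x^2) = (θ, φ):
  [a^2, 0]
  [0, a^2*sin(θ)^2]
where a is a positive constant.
ds^2 = g_{ij} dx^i dx^j; only the non-zero components contribute.
ds^2 = a^2 dθ^2 + a^2*sin(θ)^2 dφ^2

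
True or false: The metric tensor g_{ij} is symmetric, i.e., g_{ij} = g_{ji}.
By definition the metric is a symmetric bilinear form, g_{ij} = g_{ji}.
True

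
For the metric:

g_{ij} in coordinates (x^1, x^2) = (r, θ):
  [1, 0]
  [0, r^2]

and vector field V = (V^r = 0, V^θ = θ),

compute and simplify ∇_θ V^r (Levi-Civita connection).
Non-zero Christoffel symbols:
Γ^r_{θ θ} = -r
Γ^θ_{r θ} = 1/r
∇_θ V^r = ∂_θ V^r + Γ^r_{θ j} V^j
  = (0) + (0)(0) + (-r)(θ)
  = -r*θ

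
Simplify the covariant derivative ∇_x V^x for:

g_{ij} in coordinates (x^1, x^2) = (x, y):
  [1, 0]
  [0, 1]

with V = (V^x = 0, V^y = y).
All Christoffel symbols are zero.
∇_x V^x = ∂_x V^x + Γ^x_{x j} V^j
  = (0) + (0)(0) + (0)(y)
  = 0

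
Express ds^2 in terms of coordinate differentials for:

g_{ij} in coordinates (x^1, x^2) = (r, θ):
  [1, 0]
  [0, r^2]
ds^2 = g_{ij} dx^i dx^j; only the non-zero components contribute.
ds^2 = dr^2 + r^2 dθ^2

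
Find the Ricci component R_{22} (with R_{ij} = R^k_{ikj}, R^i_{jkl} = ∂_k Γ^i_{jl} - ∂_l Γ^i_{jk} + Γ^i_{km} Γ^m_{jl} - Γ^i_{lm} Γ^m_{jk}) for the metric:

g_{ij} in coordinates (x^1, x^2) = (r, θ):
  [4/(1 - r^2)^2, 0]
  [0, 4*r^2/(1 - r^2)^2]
Non-zero Christoffel symbols (Γ^k_{ij} = Γ^k_{ji}):
Γ^r_{r r} = 2*r/(1 - r^2)
Γ^r_{θ θ} = (r^3 + r)/(r^2 - 1)
Γ^θ_{r θ} = (-r^2 - 1)/(r^3 - r)
R^r_{θ r θ} = ∂_r Γ^r_{θ θ} - ∂_θ Γ^r_{θ r} + Γ^r_{r m} Γ^m_{θ θ} - Γ^r_{θ m} Γ^m_{θ r}
  = ((r^4 - 4*r^2 - 1)/(r^2 - 1)^2) - (0) + (-2*r^2*(r^2 + 1)/(r^2 - 1)^2) - (-(r^2 + 1)^2/(r^2 - 1)^2) = -4*r^2/(r^2 - 1)^2
R^θ_{θ θ θ} = 0 (a repeated index in an antisymmetric pair)
R_{θθ} = R^r_{θ r θ} + R^θ_{θ θ θ} = (-4*r^2/(r^2 - 1)^2) + (0) = -4*r^2/(r^2 - 1)^2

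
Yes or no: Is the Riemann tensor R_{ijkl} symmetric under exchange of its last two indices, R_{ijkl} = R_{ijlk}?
It is antisymmetric in the last pair: R_{ijkl} = -R_{ijlk}.
No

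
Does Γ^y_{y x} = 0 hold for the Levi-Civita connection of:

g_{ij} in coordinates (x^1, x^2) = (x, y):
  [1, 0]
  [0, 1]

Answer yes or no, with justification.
Γ^y_{y x} = (1/2) g^{yy} (∂_y g_{yx} + ∂_x g_{yy} - ∂_y g_{yx}) = (1/2)(1)((0) + (0) - (0)) = 0
This equals the proposed value 0.
Yes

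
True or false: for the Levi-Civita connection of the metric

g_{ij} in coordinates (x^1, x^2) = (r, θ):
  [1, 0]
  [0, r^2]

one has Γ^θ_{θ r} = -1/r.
Γ^θ_{θ r} = (1/2) g^{θθ} (∂_θ g_{θr} + ∂_r g_{θθ} - ∂_θ g_{θr}) = (1/2)(1/r^2)((0) + (2*r) - (0)) = 1/r
This differs from the proposed value -1/r.
False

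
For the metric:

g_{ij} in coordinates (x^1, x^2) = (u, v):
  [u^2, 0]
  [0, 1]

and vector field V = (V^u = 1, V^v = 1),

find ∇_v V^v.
Non-zero Christoffel symbols:
Γ^u_{u u} = 1/u
∇_v V^v = ∂_v V^v + Γ^v_{v j} V^j
  = (0) + (0)(1) + (0)(1)
  = 0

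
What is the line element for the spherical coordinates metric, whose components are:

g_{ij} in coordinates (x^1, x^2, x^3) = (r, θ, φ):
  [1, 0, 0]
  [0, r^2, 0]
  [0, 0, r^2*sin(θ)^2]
ds^2 = g_{ij} dx^i dx^j; only the non-zero components contribute.
ds^2 = dr^2 + r^2 dθ^2 + r^2*sin(θ)^2 dφ^2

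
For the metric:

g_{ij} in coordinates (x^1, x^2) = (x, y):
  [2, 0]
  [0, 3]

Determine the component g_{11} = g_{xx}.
With x^1 = x, x^2 = y, g_{11} = g_{xx} is the row-1, column-1 entry of the matrix.
g_{11} = 2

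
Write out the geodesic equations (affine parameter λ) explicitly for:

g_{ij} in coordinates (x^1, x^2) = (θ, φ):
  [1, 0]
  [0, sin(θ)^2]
Geodesic equation: d^2x^k/dλ^2 + Γ^k_{ij} (dx^i/dλ)(dx^j/dλ) = 0.
Non-zero Christoffel symbols:
Γ^θ_{φ φ} = -sin(2*θ)/2
Γ^φ_{θ φ} = 1/tan(θ)
Substituting (the symmetric pair Γ^k_{ij}, Γ^k_{ji} combines into a factor 2):
d^2θ/dλ^2 - (sin(2*θ)/2) (dφ/dλ)^2 = 0
d^2φ/dλ^2 + (2/tan(θ)) (dθ/dλ)(dφ/dλ) = 0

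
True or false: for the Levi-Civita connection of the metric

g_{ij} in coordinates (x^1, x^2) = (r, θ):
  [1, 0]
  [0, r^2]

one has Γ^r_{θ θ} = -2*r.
Γ^r_{θ θ} = (1/2) g^{rr} (∂_θ g_{rθ} + ∂_θ g_{rθ} - ∂_r g_{θθ}) = (1/2)(1)((0) + (0) - (2*r)) = -r
This differs from the proposed value -2*r.
False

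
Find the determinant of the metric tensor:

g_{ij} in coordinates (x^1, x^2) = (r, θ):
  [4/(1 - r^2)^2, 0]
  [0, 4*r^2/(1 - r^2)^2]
For a 2×2 metric: det(g) = g_{11}·g_{22} - g_{12}·g_{21}
= (4/(1 - r^2)^2)·(4*r^2/(1 - r^2)^2) - (0)·(0)
= 16*r^2/(1 - r^2)^4 - 0
det(g) = 16*r^2/(1 - r^2)^4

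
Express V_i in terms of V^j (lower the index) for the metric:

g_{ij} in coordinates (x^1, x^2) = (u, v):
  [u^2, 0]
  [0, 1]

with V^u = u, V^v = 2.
V_i = g_{ij} V^j:
V_u = (u^2)(u) + (0)(2) = u^3
V_v = (0)(u) + (1)(2) = 2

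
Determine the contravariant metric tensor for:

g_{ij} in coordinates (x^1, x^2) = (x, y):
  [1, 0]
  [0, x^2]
The metric is diagonal, so g^{ij} is diagonal with entries 1/g_{ii}: diag(1, 1/(x^2)).
g^{ij}:
  [1, 0]
  [0, 1/x^2]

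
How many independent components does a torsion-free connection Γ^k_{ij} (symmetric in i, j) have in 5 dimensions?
Γ^k_{ij} has n choices for the upper index and n(n+1)/2 independent symmetric lower index pairs.
Total = 5 × 5×6/2 = 5 × 15 = 75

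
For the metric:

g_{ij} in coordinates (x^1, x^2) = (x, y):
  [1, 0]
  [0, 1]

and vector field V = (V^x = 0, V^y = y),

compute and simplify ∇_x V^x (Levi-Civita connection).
All Christoffel symbols are zero.
∇_x V^x = ∂_x V^x + Γ^x_{x j} V^j
  = (0) + (0)(0) + (0)(y)
  = 0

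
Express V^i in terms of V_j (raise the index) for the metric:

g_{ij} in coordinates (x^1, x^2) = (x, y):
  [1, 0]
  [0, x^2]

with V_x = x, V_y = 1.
Inverse metric (diagonal): g^{xx} = 1, g^{yy} = 1/x^2
V^i = g^{ij} V_j:
V^x = (1)(x) + (0)(1) = x
V^y = (0)(x) + (1/x^2)(1) = 1/x^2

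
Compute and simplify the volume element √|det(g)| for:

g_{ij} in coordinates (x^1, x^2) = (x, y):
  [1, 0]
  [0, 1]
det(g) = 1
√|det(g)| = 1
Volume element: dV = 1 dx dy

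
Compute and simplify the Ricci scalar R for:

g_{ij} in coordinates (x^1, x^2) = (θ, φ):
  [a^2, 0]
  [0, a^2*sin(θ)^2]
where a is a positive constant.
Non-zero Christoffel symbols (Γ^k_{ij} = Γ^k_{ji}):
Γ^θ_{φ φ} = -sin(2*θ)/2
Γ^φ_{θ φ} = 1/tan(θ)
Ricci tensor (R_{ij} = R^k_{ikj}): R_{θθ} = 1, R_{θφ} = 0, R_{φφ} = sin(θ)^2
Inverse metric: g^{θθ} = 1/a^2, g^{φφ} = 1/(a^2*sin(θ)^2)
R = g^{ij} R_{ij} = (1/a^2)(1) + (1/(a^2*sin(θ)^2))(sin(θ)^2) = 2/a^2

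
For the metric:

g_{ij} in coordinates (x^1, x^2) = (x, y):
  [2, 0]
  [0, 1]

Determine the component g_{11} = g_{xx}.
With x^1 = x, x^2 = y, g_{11} = g_{xx} is the row-1, column-1 entry of the matrix.
g_{11} = 2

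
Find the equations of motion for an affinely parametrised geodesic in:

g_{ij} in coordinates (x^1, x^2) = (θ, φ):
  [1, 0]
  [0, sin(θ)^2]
Geodesic equation: d^2x^k/dλ^2 + Γ^k_{ij} (dx^i/dλ)(dx^j/dλ) = 0.
Non-zero Christoffel symbols:
Γ^θ_{φ φ} = -sin(2*θ)/2
Γ^φ_{θ φ} = 1/tan(θ)
Substituting (the symmetric pair Γ^k_{ij}, Γ^k_{ji} combines into a factor 2):
d^2θ/dλ^2 - (sin(2*θ)/2) (dφ/dλ)^2 = 0
d^2φ/dλ^2 + (2/tan(θ)) (dθ/dλ)(dφ/dλ) = 0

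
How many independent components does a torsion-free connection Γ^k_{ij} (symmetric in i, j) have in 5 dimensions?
Γ^k_{ij} has n choices for the upper index and n(n+1)/2 independent symmetric lower index pairs.
Total = 5 × 5×6/2 = 5 × 15 = 75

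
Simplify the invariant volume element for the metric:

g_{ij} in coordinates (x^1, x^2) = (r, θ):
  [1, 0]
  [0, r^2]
det(g) = r^2
√|det(g)| = r
Volume element: dV = r dr dθ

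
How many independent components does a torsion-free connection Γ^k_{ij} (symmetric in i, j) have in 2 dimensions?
Γ^k_{ij} has n choices for the upper index and n(n+1)/2 independent symmetric lower index pairs.
Total = 2 × 2×3/2 = 2 × 3 = 6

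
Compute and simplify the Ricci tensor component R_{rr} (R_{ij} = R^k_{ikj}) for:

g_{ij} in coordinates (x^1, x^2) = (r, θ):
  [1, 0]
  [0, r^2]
Non-zero Christoffel symbols (Γ^k_{ij} = Γ^k_{ji}):
Γ^r_{θ θ} = -r
Γ^θ_{r θ} = 1/r
R^r_{r r r} = 0 (a repeated index in an antisymmetric pair)
R^θ_{r θ r} = ∂_θ Γ^θ_{r r} - ∂_r Γ^θ_{r θ} + Γ^θ_{θ m} Γ^m_{r r} - Γ^θ_{r m} Γ^m_{r θ}
  = (0) - (-1/r^2) + (0) - (1/r^2) = 0
R_{rr} = R^r_{r r r} + R^θ_{r θ r} = (0) + (0) = 0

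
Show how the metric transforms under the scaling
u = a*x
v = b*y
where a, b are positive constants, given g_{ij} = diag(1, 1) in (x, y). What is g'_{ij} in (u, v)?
Invert the transformation: x = u/a, y = v/b
g'_{ij} = (∂x^k/∂x'^i)(∂x^l/∂x'^j) g_{kl}; with g_{kl} = δ_{kl} this is Σ_k (∂x^k/∂x'^i)(∂x^k/∂x'^j).
Jacobian: ∂x/∂u = 1/a, ∂x/∂v = 0, ∂y/∂u = 0, ∂y/∂v = 1/b
g'_{uu} = (1/a)(1/a) + (0)(0) = 1/a^2
g'_{uv} = (1/a)(0) + (0)(1/b) = 0
g'_{vv} = (0)(0) + (1/b)(1/b) = 1/b^2
g'_{ij} = diag(1/a^2, 1/b^2)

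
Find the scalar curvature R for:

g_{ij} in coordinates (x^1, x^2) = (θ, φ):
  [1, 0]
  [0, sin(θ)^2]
Non-zero Christoffel symbols (Γ^k_{ij} = Γ^k_{ji}):
Γ^θ_{φ φ} = -sin(2*θ)/2
Γ^φ_{θ φ} = 1/tan(θ)
Ricci tensor (R_{ij} = R^k_{ikj}): R_{θθ} = 1, R_{θφ} = 0, R_{φφ} = sin(θ)^2
Inverse metric: g^{θθ} = 1, g^{φφ} = 1/sin(θ)^2
R = g^{ij} R_{ij} = (1)(1) + (1/sin(θ)^2)(sin(θ)^2) = 2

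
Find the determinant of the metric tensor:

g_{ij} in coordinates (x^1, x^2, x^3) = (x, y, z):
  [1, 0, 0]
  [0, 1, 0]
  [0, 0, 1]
Diagonal metric: det(g) = g_{11}·g_{22}·g_{33}
= (1)·(1)·(1)
det(g) = 1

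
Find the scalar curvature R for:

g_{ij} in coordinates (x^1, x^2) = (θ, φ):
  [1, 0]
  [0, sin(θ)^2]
Non-zero Christoffel symbols (Γ^k_{ij} = Γ^k_{ji}):
Γ^θ_{φ φ} = -sin(2*θ)/2
Γ^φ_{θ φ} = 1/tan(θ)
Ricci tensor (R_{ij} = R^k_{ikj}): R_{θθ} = 1, R_{θφ} = 0, R_{φφ} = sin(θ)^2
Inverse metric: g^{θθ} = 1, g^{φφ} = 1/sin(θ)^2
R = g^{ij} R_{ij} = (1)(1) + (1/sin(θ)^2)(sin(θ)^2) = 2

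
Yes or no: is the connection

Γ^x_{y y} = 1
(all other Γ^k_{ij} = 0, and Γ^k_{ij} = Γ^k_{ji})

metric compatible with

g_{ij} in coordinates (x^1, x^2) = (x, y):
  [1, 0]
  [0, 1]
Using ∇_k g_{ij} = ∂_k g_{ij} - Γ^m_{ki} g_{mj} - Γ^m_{kj} g_{im}:
∇_y g_{xy} = (0) - (0) - (1) = -1 ≠ 0
So the connection is not metric compatible (it is not the Levi-Civita connection).
No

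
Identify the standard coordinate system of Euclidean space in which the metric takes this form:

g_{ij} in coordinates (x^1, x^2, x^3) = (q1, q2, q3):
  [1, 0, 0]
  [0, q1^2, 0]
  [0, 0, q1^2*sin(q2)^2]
The line element ds^2 = dq1^2 + q1^2 dq2^2 + q1^2 sin(q2)^2 dq3^2 is dr^2 + r^2 dθ^2 + r^2 sin(θ)^2 dφ^2 with q1 = r, q2 = θ, q3 = φ.
spherical coordinates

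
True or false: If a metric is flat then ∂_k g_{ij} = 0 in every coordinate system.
Flatness means R^i_{jkl} = 0; the components can still vary, e.g. the flat plane in polar coordinates has g_{θθ} = r^2.
False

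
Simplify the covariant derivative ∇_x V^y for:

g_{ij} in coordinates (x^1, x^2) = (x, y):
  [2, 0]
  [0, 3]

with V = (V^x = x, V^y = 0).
All Christoffel symbols are zero.
∇_x V^y = ∂_x V^y + Γ^y_{x j} V^j
  = (0) + (0)(x) + (0)(0)
  = 0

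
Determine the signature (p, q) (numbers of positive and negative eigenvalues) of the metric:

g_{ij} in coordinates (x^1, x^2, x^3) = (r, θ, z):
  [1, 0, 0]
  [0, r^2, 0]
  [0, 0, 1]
The metric is diagonal, so its eigenvalues are the diagonal entries: 1, r^2, 1 (at a generic point, where coordinate-dependent entries are positive).
3 positive, 0 negative.
(3, 0) - Riemannian (positive definite)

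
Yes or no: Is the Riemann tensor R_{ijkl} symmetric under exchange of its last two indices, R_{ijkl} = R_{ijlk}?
It is antisymmetric in the last pair: R_{ijkl} = -R_{ijlk}.
No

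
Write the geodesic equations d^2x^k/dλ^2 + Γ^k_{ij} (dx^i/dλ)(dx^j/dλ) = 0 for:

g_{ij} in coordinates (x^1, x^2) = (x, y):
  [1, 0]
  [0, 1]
Geodesic equation: d^2x^k/dλ^2 + Γ^k_{ij} (dx^i/dλ)(dx^j/dλ) = 0.
All Christoffel symbols vanish, so the geodesics are straight lines:
d^2x/dλ^2 = 0
d^2y/dλ^2 = 0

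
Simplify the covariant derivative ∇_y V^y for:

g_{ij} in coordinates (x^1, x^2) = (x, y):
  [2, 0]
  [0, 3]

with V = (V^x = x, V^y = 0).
All Christoffel symbols are zero.
∇_y V^y = ∂_y V^y + Γ^y_{y j} V^j
  = (0) + (0)(x) + (0)(0)
  = 0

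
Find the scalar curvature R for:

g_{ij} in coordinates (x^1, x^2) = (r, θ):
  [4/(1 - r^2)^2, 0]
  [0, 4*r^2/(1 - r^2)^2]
Non-zero Christoffel symbols (Γ^k_{ij} = Γ^k_{ji}):
Γ^r_{r r} = 2*r/(1 - r^2)
Γ^r_{θ θ} = (r^3 + r)/(r^2 - 1)
Γ^θ_{r θ} = (-r^2 - 1)/(r^3 - r)
Ricci tensor (R_{ij} = R^k_{ikj}): R_{rr} = -4/(r^2 - 1)^2, R_{rθ} = 0, R_{θθ} = -4*r^2/(r^2 - 1)^2
Inverse metric: g^{rr} = (1 - r^2)^2/4, g^{θθ} = (1 - r^2)^2/(4*r^2)
R = g^{ij} R_{ij} = ((1 - r^2)^2/4)(-4/(r^2 - 1)^2) + ((1 - r^2)^2/(4*r^2))(-4*r^2/(r^2 - 1)^2) = -2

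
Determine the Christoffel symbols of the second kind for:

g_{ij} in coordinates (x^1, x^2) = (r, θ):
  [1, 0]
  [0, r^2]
Using Γ^k_{ij} = (1/2) g^{km} (∂_i g_{mj} + ∂_j g_{mi} - ∂_m g_{ij}); the metric is diagonal, so only the m = k term contributes.
Non-zero symbols (using the symmetry Γ^k_{ij} = Γ^k_{ji}):
Γ^r_{θ θ} = (1/2) g^{rr} (∂_θ g_{rθ} + ∂_θ g_{rθ} - ∂_r g_{θθ}) = (1/2)(1)((0) + (0) - (2*r)) = -r
Γ^θ_{r θ} = (1/2) g^{θθ} (∂_r g_{θθ} + ∂_θ g_{θr} - ∂_θ g_{rθ}) = (1/2)(1/r^2)((2*r) + (0) - (0)) = 1/r
All other Christoffel symbols are zero.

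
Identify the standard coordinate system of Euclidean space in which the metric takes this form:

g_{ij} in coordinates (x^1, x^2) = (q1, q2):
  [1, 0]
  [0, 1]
All components are constant and the metric is the identity, i.e. orthonormal rectilinear coordinates.
Cartesian (2D) coordinates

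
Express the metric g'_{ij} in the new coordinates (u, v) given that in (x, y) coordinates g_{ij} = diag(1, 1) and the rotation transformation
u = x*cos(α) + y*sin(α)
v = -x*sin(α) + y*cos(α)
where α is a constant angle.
Invert the transformation: x = u*cos(α) - v*sin(α), y = u*sin(α) + v*cos(α)
g'_{ij} = (∂x^k/∂x'^i)(∂x^l/∂x'^j) g_{kl}; with g_{kl} = δ_{kl} this is Σ_k (∂x^k/∂x'^i)(∂x^k/∂x'^j).
Jacobian: ∂x/∂u = cos(α), ∂x/∂v = -sin(α), ∂y/∂u = sin(α), ∂y/∂v = cos(α)
g'_{uu} = (cos(α))(cos(α)) + (sin(α))(sin(α)) = 1
g'_{uv} = (cos(α))(-sin(α)) + (sin(α))(cos(α)) = 0
g'_{vv} = (-sin(α))(-sin(α)) + (cos(α))(cos(α)) = 1
g'_{ij} = diag(1, 1)
The Euclidean metric is invariant under rotations.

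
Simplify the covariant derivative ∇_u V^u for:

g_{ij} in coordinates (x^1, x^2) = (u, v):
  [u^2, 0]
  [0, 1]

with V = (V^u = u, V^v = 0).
Non-zero Christoffel symbols:
Γ^u_{u u} = 1/u
∇_u V^u = ∂_u V^u + Γ^u_{u j} V^j
  = (1) + (1/u)(u) + (0)(0)
  = 2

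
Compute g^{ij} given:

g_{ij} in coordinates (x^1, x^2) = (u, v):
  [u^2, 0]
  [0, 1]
The metric is diagonal, so g^{ij} is diagonal with entries 1/g_{ii}: diag(1/(u^2), 1).
g^{ij}:
  [1/u^2, 0]
  [0, 1]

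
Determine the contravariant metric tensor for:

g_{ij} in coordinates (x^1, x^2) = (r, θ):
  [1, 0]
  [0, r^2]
The metric is diagonal, so g^{ij} is diagonal with entries 1/g_{ii}: diag(1, 1/(r^2)).
g^{ij}:
  [1, 0]
  [0, 1/r^2]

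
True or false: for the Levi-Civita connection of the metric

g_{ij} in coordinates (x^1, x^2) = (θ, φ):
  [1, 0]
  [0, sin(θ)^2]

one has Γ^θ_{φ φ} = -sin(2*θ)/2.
Γ^θ_{φ φ} = (1/2) g^{θθ} (∂_φ g_{θφ} + ∂_φ g_{θφ} - ∂_θ g_{φφ}) = (1/2)(1)((0) + (0) - (sin(2*θ))) = -sin(2*θ)/2
This equals the proposed value -sin(2*θ)/2.
True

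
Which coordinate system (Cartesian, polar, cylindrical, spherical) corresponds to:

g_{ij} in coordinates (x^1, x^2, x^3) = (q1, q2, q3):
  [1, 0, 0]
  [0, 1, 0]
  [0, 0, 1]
All components are constant and the metric is the identity, i.e. orthonormal rectilinear coordinates.
Cartesian (3D) coordinates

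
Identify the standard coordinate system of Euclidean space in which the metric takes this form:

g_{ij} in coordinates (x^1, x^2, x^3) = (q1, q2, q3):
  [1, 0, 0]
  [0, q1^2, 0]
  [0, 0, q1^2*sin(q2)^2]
The line element ds^2 = dq1^2 + q1^2 dq2^2 + q1^2 sin(q2)^2 dq3^2 is dr^2 + r^2 dθ^2 + r^2 sin(θ)^2 dφ^2 with q1 = r, q2 = θ, q3 = φ.
spherical coordinates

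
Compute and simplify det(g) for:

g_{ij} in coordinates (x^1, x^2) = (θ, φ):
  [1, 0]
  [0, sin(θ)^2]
For a 2×2 metric: det(g) = g_{11}·g_{22} - g_{12}·g_{21}
= (1)·(sin(θ)^2) - (0)·(0)
= sin(θ)^2 - 0
det(g) = sin(θ)^2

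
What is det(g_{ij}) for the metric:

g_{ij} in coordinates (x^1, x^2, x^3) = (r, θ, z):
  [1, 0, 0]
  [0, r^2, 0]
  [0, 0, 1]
Diagonal metric: det(g) = g_{11}·g_{22}·g_{33}
= (1)·(r^2)·(1)
det(g) = r^2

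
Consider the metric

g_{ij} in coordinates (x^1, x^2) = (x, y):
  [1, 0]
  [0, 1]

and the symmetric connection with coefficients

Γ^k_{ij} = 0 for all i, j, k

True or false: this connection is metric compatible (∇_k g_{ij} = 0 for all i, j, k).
Using ∇_k g_{ij} = ∂_k g_{ij} - Γ^m_{ki} g_{mj} - Γ^m_{kj} g_{im}:
e.g. ∇_x g_{xx} = (0) - (0) - (0) = 0
Every component ∇_k g_{ij} vanishes: the connection is metric compatible.
True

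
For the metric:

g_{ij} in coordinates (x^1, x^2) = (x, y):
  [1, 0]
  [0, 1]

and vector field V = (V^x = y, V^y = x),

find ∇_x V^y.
All Christoffel symbols are zero.
∇_x V^y = ∂_x V^y + Γ^y_{x j} V^j
  = (1) + (0)(y) + (0)(x)
  = 1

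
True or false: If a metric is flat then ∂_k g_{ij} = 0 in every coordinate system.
Flatness means R^i_{jkl} = 0; the components can still vary, e.g. the flat plane in polar coordinates has g_{θθ} = r^2.
False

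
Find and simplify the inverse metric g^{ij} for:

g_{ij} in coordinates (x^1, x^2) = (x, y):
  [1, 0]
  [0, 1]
The metric is diagonal, so g^{ij} is diagonal with entries 1/g_{ii}: diag(1, 1).
g^{ij}:
  [1, 0]
  [0, 1]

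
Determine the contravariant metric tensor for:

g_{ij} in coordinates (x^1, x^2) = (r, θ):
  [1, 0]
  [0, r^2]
The metric is diagonal, so g^{ij} is diagonal with entries 1/g_{ii}: diag(1, 1/(r^2)).
g^{ij}:
  [1, 0]
  [0, 1/r^2]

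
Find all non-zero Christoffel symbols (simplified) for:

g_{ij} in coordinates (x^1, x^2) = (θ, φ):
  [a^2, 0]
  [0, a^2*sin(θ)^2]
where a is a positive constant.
Using Γ^k_{ij} = (1/2) g^{km} (∂_i g_{mj} + ∂_j g_{mi} - ∂_m g_{ij}); the metric is diagonal, so only the m = k term contributes.
Non-zero symbols (using the symmetry Γ^k_{ij} = Γ^k_{ji}):
Γ^θ_{φ φ} = (1/2) g^{θθ} (∂_φ g_{θφ} + ∂_φ g_{θφ} - ∂_θ g_{φφ}) = (1/2)(1/a^2)((0) + (0) - (a^2*sin(2*θ))) = -sin(2*θ)/2
Γ^φ_{θ φ} = (1/2) g^{φφ} (∂_θ g_{φφ} + ∂_φ g_{φθ} - ∂_φ g_{θφ}) = (1/2)(1/(a^2*sin(θ)^2))((a^2*sin(2*θ)) + (0) - (0)) = 1/tan(θ)
All other Christoffel symbols are zero.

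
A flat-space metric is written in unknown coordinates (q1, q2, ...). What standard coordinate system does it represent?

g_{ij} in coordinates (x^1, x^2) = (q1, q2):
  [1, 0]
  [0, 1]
All components are constant and the metric is the identity, i.e. orthonormal rectilinear coordinates.
Cartesian (2D) coordinates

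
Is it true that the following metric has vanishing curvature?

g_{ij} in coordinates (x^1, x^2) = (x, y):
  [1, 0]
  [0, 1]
All metric components are constant, so every Christoffel symbol vanishes and R^i_{jkl} = 0.
Yes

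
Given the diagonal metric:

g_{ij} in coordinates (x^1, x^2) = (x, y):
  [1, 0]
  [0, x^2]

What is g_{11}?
With x^1 = x, x^2 = y, g_{11} = g_{xx} is the row-1, column-1 entry of the matrix.
g_{11} = 1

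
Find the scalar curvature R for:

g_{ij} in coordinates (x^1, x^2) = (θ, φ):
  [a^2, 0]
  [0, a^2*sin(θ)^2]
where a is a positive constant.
Non-zero Christoffel symbols (Γ^k_{ij} = Γ^k_{ji}):
Γ^θ_{φ φ} = -sin(2*θ)/2
Γ^φ_{θ φ} = 1/tan(θ)
Ricci tensor (R_{ij} = R^k_{ikj}): R_{θθ} = 1, R_{θφ} = 0, R_{φφ} = sin(θ)^2
Inverse metric: g^{θθ} = 1/a^2, g^{φφ} = 1/(a^2*sin(θ)^2)
R = g^{ij} R_{ij} = (1/a^2)(1) + (1/(a^2*sin(θ)^2))(sin(θ)^2) = 2/a^2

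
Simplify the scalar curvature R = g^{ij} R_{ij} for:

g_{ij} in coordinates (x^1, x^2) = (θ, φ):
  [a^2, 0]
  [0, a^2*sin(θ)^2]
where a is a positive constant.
Non-zero Christoffel symbols (Γ^k_{ij} = Γ^k_{ji}):
Γ^θ_{φ φ} = -sin(2*θ)/2
Γ^φ_{θ φ} = 1/tan(θ)
Ricci tensor (R_{ij} = R^k_{ikj}): R_{θθ} = 1, R_{θφ} = 0, R_{φφ} = sin(θ)^2
Inverse metric: g^{θθ} = 1/a^2, g^{φφ} = 1/(a^2*sin(θ)^2)
R = g^{ij} R_{ij} = (1/a^2)(1) + (1/(a^2*sin(θ)^2))(sin(θ)^2) = 2/a^2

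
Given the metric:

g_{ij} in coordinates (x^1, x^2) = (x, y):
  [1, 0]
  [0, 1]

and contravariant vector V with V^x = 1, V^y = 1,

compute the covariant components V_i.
V_i = g_{ij} V^j:
V_x = (1)(1) + (0)(1) = 1
V_y = (0)(1) + (1)(1) = 1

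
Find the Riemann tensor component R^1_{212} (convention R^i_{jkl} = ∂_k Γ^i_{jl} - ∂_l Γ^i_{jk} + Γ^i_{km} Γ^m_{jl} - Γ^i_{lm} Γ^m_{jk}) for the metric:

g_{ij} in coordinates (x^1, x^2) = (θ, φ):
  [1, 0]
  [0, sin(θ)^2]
Non-zero Christoffel symbols (Γ^k_{ij} = Γ^k_{ji}):
Γ^θ_{φ φ} = -sin(2*θ)/2
Γ^φ_{θ φ} = 1/tan(θ)
R^θ_{φ θ φ} = ∂_θ Γ^θ_{φ φ} - ∂_φ Γ^θ_{φ θ} + Γ^θ_{θ m} Γ^m_{φ φ} - Γ^θ_{φ m} Γ^m_{φ θ}
  = (-cos(2*θ)) - (0) + (0) - (-cos(θ)^2) = sin(θ)^2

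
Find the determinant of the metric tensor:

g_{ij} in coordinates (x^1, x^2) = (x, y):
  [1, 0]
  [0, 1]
For a 2×2 metric: det(g) = g_{11}·g_{22} - g_{12}·g_{21}
= (1)·(1) - (0)·(0)
= 1 - 0
det(g) = 1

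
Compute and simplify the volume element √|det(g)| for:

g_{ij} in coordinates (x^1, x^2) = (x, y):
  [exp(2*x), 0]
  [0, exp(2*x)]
det(g) = exp(4*x)
√|det(g)| = exp(2*x)
Volume element: dV = exp(2*x) dx dy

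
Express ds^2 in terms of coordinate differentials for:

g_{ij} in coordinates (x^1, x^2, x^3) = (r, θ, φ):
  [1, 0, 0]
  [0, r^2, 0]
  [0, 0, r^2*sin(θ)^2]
ds^2 = g_{ij} dx^i dx^j; only the non-zero components contribute.
ds^2 = dr^2 + r^2 dθ^2 + r^2*sin(θ)^2 dφ^2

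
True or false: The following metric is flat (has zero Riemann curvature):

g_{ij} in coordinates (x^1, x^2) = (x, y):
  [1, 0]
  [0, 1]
All metric components are constant, so every Christoffel symbol vanishes and R^i_{jkl} = 0.
True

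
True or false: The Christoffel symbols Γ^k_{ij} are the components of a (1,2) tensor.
Under a change of coordinates Γ picks up an inhomogeneous term ∂²x/∂x'∂x'; e.g. Γ = 0 in Cartesian coordinates but Γ^r_{θθ} = -r in polar coordinates on the same flat plane.
False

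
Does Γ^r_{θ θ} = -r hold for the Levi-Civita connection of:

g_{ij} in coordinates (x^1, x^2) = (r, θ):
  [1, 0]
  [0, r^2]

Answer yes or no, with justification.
Γ^r_{θ θ} = (1/2) g^{rr} (∂_θ g_{rθ} + ∂_θ g_{rθ} - ∂_r g_{θθ}) = (1/2)(1)((0) + (0) - (2*r)) = -r
This equals the proposed value -r.
Yes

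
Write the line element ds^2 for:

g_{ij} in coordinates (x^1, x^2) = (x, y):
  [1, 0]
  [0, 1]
ds^2 = g_{ij} dx^i dx^j; only the non-zero components contribute.
ds^2 = dx^2 + dy^2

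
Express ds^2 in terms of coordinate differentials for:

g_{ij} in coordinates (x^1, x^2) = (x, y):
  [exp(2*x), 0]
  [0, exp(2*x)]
ds^2 = g_{ij} dx^i dx^j; only the non-zero components contribute.
ds^2 = exp(2*x) dx^2 + exp(2*x) dy^2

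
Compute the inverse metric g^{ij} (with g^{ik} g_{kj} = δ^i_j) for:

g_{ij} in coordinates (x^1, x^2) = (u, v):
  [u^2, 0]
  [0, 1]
The metric is diagonal, so g^{ij} is diagonal with entries 1/g_{ii}: diag(1/(u^2), 1).
g^{ij}:
  [1/u^2, 0]
  [0, 1]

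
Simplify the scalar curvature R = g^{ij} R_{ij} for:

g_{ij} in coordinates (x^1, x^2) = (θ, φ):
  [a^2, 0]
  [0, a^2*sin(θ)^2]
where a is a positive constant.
Non-zero Christoffel symbols (Γ^k_{ij} = Γ^k_{ji}):
Γ^θ_{φ φ} = -sin(2*θ)/2
Γ^φ_{θ φ} = 1/tan(θ)
Ricci tensor (R_{ij} = R^k_{ikj}): R_{θθ} = 1, R_{θφ} = 0, R_{φφ} = sin(θ)^2
Inverse metric: g^{θθ} = 1/a^2, g^{φφ} = 1/(a^2*sin(θ)^2)
R = g^{ij} R_{ij} = (1/a^2)(1) + (1/(a^2*sin(θ)^2))(sin(θ)^2) = 2/a^2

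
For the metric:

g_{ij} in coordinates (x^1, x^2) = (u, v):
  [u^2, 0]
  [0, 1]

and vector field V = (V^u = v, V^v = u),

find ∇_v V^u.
Non-zero Christoffel symbols:
Γ^u_{u u} = 1/u
∇_v V^u = ∂_v V^u + Γ^u_{v j} V^j
  = (1) + (0)(v) + (0)(u)
  = 1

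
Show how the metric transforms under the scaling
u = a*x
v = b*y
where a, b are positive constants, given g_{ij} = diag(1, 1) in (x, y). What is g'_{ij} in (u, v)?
Invert the transformation: x = u/a, y = v/b
g'_{ij} = (∂x^k/∂x'^i)(∂x^l/∂x'^j) g_{kl}; with g_{kl} = δ_{kl} this is Σ_k (∂x^k/∂x'^i)(∂x^k/∂x'^j).
Jacobian: ∂x/∂u = 1/a, ∂x/∂v = 0, ∂y/∂u = 0, ∂y/∂v = 1/b
g'_{uu} = (1/a)(1/a) + (0)(0) = 1/a^2
g'_{uv} = (1/a)(0) + (0)(1/b) = 0
g'_{vv} = (0)(0) + (1/b)(1/b) = 1/b^2
g'_{ij} = diag(1/a^2, 1/b^2)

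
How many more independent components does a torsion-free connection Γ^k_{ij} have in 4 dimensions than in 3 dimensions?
Independent components in n dimensions: n × n(n+1)/2 = n^2(n+1)/2.
4D: 4 × 10 = 40
3D: 3 × 6 = 18
Difference = 40 - 18 = 22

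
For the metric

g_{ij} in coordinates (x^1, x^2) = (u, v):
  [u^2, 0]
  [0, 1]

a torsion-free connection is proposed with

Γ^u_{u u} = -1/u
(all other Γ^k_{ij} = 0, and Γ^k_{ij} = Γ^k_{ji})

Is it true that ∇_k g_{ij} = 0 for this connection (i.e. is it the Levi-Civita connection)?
Using ∇_k g_{ij} = ∂_k g_{ij} - Γ^m_{ki} g_{mj} - Γ^m_{kj} g_{im}:
∇_u g_{uu} = (2*u) - (-u) - (-u) = 4*u ≠ 0
So the connection is not metric compatible (it is not the Levi-Civita connection).
No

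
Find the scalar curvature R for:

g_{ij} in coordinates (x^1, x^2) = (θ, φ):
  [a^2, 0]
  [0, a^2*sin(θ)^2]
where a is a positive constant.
Non-zero Christoffel symbols (Γ^k_{ij} = Γ^k_{ji}):
Γ^θ_{φ φ} = -sin(2*θ)/2
Γ^φ_{θ φ} = 1/tan(θ)
Ricci tensor (R_{ij} = R^k_{ikj}): R_{θθ} = 1, R_{θφ} = 0, R_{φφ} = sin(θ)^2
Inverse metric: g^{θθ} = 1/a^2, g^{φφ} = 1/(a^2*sin(θ)^2)
R = g^{ij} R_{ij} = (1/a^2)(1) + (1/(a^2*sin(θ)^2))(sin(θ)^2) = 2/a^2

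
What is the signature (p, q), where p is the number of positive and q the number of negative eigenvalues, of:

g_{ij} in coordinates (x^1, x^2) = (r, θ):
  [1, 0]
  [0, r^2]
The metric is diagonal, so its eigenvalues are the diagonal entries: 1, r^2 (at a generic point, where coordinate-dependent entries are positive).
2 positive, 0 negative.
(2, 0) - Riemannian (positive definite)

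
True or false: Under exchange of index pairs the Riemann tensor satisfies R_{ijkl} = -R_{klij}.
The pair-exchange symmetry has a plus sign: R_{ijkl} = +R_{klij}.
False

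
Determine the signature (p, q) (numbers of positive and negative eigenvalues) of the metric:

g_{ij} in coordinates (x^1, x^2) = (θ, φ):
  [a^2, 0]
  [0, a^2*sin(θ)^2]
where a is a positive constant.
The metric is diagonal, so its eigenvalues are the diagonal entries: a^2, a^2*sin(θ)^2 (at a generic point, where coordinate-dependent entries are positive).
2 positive, 0 negative.
(2, 0) - Riemannian (positive definite)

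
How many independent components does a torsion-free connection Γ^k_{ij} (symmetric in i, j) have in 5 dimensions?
Γ^k_{ij} has n choices for the upper index and n(n+1)/2 independent symmetric lower index pairs.
Total = 5 × 5×6/2 = 5 × 15 = 75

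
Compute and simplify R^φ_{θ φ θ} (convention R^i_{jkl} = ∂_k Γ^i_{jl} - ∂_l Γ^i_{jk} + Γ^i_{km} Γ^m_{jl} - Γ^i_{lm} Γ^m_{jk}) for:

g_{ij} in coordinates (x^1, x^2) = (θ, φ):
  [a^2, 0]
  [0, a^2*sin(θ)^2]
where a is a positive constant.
Non-zero Christoffel symbols (Γ^k_{ij} = Γ^k_{ji}):
Γ^θ_{φ φ} = -sin(2*θ)/2
Γ^φ_{θ φ} = 1/tan(θ)
R^φ_{θ φ θ} = ∂_φ Γ^φ_{θ θ} - ∂_θ Γ^φ_{θ φ} + Γ^φ_{φ m} Γ^m_{θ θ} - Γ^φ_{θ m} Γ^m_{θ φ}
  = (0) - (-1/sin(θ)^2) + (0) - (1/tan(θ)^2) = 1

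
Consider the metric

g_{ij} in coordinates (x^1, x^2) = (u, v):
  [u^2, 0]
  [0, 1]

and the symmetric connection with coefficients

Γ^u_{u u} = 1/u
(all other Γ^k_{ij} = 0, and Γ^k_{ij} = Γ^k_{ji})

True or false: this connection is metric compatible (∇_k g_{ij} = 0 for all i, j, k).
Using ∇_k g_{ij} = ∂_k g_{ij} - Γ^m_{ki} g_{mj} - Γ^m_{kj} g_{im}:
e.g. ∇_u g_{uu} = (2*u) - (u) - (u) = 0
Every component ∇_k g_{ij} vanishes: the connection is metric compatible.
True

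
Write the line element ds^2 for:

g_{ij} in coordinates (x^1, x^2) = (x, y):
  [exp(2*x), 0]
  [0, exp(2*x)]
ds^2 = g_{ij} dx^i dx^j; only the non-zero components contribute.
ds^2 = exp(2*x) dx^2 + exp(2*x) dy^2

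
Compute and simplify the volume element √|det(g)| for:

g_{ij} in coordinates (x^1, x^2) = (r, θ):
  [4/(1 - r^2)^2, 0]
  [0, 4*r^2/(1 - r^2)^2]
det(g) = 16*r^2/(1 - r^2)^4
√|det(g)| = 4*r/(r^2 - 1)^2
Volume element: dV = 4*r/(r^2 - 1)^2 dr dθ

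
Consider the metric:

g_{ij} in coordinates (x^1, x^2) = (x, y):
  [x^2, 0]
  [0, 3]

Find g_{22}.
With x^1 = x, x^2 = y, g_{22} = g_{yy} is the row-2, column-2 entry of the matrix.
g_{22} = 3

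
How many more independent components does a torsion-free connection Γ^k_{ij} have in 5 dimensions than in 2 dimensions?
Independent components in n dimensions: n × n(n+1)/2 = n^2(n+1)/2.
5D: 5 × 15 = 75
2D: 2 × 3 = 6
Difference = 75 - 6 = 69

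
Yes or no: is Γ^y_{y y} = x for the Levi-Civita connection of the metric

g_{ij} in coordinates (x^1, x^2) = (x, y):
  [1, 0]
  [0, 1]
Γ^y_{y y} = (1/2) g^{yy} (∂_y g_{yy} + ∂_y g_{yy} - ∂_y g_{yy}) = (1/2)(1)((0) + (0) - (0)) = 0
This differs from the proposed value x.
No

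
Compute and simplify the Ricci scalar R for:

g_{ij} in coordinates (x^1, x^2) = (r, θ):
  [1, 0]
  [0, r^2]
Non-zero Christoffel symbols (Γ^k_{ij} = Γ^k_{ji}):
Γ^r_{θ θ} = -r
Γ^θ_{r θ} = 1/r
Ricci tensor (R_{ij} = R^k_{ikj}): R_{rr} = 0, R_{rθ} = 0, R_{θθ} = 0
Inverse metric: g^{rr} = 1, g^{θθ} = 1/r^2
R = g^{ij} R_{ij} = (1)(0) + (1/r^2)(0) = 0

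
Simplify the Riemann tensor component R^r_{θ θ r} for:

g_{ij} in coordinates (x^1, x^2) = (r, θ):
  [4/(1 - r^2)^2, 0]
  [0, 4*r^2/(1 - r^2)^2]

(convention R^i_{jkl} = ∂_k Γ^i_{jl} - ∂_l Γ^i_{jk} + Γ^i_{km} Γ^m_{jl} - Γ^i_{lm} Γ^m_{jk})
Non-zero Christoffel symbols (Γ^k_{ij} = Γ^k_{ji}):
Γ^r_{r r} = 2*r/(1 - r^2)
Γ^r_{θ θ} = (r^3 + r)/(r^2 - 1)
Γ^θ_{r θ} = (-r^2 - 1)/(r^3 - r)
R^r_{θ θ r} = ∂_θ Γ^r_{θ r} - ∂_r Γ^r_{θ θ} + Γ^r_{θ m} Γ^m_{θ r} - Γ^r_{r m} Γ^m_{θ θ}
  = (0) - ((r^4 - 4*r^2 - 1)/(r^2 - 1)^2) + (-(r^2 + 1)^2/(r^2 - 1)^2) - (-2*r^2*(r^2 + 1)/(r^2 - 1)^2) = 4*r^2/(r^2 - 1)^2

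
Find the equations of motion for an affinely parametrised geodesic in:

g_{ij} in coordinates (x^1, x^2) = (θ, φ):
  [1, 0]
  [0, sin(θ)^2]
Geodesic equation: d^2x^k/dλ^2 + Γ^k_{ij} (dx^i/dλ)(dx^j/dλ) = 0.
Non-zero Christoffel symbols:
Γ^θ_{φ φ} = -sin(2*θ)/2
Γ^φ_{θ φ} = 1/tan(θ)
Substituting (the symmetric pair Γ^k_{ij}, Γ^k_{ji} combines into a factor 2):
d^2θ/dλ^2 - (sin(2*θ)/2) (dφ/dλ)^2 = 0
d^2φ/dλ^2 + (2/tan(θ)) (dθ/dλ)(dφ/dλ) = 0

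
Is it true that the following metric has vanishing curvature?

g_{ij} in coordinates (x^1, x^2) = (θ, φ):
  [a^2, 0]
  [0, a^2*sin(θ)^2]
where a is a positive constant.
Non-zero Christoffel symbols:
Γ^θ_{φ φ} = -sin(2*θ)/2
Γ^φ_{θ φ} = 1/tan(θ)
Ricci tensor: R_{θθ} = 1, R_{θφ} = 0, R_{φφ} = sin(θ)^2
The Ricci tensor is non-zero, so the Riemann tensor is non-zero: not flat.
No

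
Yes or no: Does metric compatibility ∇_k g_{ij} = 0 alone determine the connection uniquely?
One also needs vanishing torsion; metric compatibility plus torsion-freeness singles out the Levi-Civita connection.
No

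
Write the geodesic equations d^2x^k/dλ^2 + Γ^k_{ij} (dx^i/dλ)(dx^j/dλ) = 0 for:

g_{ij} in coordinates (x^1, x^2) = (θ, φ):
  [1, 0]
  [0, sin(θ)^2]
Geodesic equation: d^2x^k/dλ^2 + Γ^k_{ij} (dx^i/dλ)(dx^j/dλ) = 0.
Non-zero Christoffel symbols:
Γ^θ_{φ φ} = -sin(2*θ)/2
Γ^φ_{θ φ} = 1/tan(θ)
Substituting (the symmetric pair Γ^k_{ij}, Γ^k_{ji} combines into a factor 2):
d^2θ/dλ^2 - (sin(2*θ)/2) (dφ/dλ)^2 = 0
d^2φ/dλ^2 + (2/tan(θ)) (dθ/dλ)(dφ/dλ) = 0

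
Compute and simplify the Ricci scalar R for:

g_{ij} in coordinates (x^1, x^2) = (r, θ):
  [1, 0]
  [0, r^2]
Non-zero Christoffel symbols (Γ^k_{ij} = Γ^k_{ji}):
Γ^r_{θ θ} = -r
Γ^θ_{r θ} = 1/r
Ricci tensor (R_{ij} = R^k_{ikj}): R_{rr} = 0, R_{rθ} = 0, R_{θθ} = 0
Inverse metric: g^{rr} = 1, g^{θθ} = 1/r^2
R = g^{ij} R_{ij} = (1)(0) + (1/r^2)(0) = 0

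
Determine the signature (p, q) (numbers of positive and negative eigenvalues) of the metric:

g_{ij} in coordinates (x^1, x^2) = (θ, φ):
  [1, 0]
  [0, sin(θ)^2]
The metric is diagonal, so its eigenvalues are the diagonal entries: 1, sin(θ)^2 (at a generic point, where coordinate-dependent entries are positive).
2 positive, 0 negative.
(2, 0) - Riemannian (positive definite)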